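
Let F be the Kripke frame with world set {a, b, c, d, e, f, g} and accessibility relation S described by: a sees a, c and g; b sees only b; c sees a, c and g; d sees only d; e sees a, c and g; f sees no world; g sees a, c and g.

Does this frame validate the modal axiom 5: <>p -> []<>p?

The schema 5 characterises exactly the Euclidean frames.
Euclidean: yes — any two successors of a common world are S-related.

Yes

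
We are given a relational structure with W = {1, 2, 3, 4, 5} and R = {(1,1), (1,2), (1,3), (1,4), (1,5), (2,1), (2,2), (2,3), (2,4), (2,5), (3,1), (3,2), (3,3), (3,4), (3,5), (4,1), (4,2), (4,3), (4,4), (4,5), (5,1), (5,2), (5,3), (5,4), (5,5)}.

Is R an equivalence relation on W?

Reflexive: yes — every world is R-related to itself.
Symmetric: yes — every pair in R has its reverse in R.
Transitive: yes — every two-step R-path is closed by a direct edge.
So R is an equivalence relation.

Yes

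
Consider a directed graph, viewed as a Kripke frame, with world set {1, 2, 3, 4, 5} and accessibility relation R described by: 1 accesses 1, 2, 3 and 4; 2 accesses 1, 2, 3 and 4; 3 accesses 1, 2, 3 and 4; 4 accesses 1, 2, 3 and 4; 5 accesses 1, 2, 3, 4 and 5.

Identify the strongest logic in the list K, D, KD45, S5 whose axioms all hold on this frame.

D

Serial (axiom D): yes — every world has a successor (e.g. 1 R 1).
Euclidean (axiom 5): no — 5 R 1 and 5 R 5, but not 1 R 5.
Transitive (axiom 4): yes — every two-step R-path is closed by a direct edge.
Reflexive (axiom T): yes — every world is R-related to itself.
So F validates K, D; KD45 would additionally require R to be Euclidean. The strongest is D.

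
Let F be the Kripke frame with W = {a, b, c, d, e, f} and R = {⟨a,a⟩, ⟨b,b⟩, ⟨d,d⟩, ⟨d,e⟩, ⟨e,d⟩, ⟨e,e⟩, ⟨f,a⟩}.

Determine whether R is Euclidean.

Yes

Euclidean: yes — any two successors of a common world are R-related.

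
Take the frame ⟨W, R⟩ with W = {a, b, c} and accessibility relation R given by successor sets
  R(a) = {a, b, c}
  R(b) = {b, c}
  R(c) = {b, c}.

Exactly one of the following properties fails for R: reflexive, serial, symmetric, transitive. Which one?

symmetric

Reflexive: yes — every world is R-related to itself.
Serial: yes — every world has a successor (e.g. a R a).
Symmetric: no — a R b but not b R a.
Transitive: yes — every two-step R-path is closed by a direct edge.
Only symmetric fails.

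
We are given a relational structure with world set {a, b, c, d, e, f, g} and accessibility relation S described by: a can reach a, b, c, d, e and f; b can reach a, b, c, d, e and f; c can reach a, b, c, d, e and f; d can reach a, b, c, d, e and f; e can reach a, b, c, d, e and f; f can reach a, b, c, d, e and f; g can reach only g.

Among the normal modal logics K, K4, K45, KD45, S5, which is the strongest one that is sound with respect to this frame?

Transitive (axiom 4): yes — every two-step S-path is closed by a direct edge.
Euclidean (axiom 5): yes — any two successors of a common world are S-related.
Serial (axiom D): yes — every world has a successor (e.g. a S a).
Reflexive (axiom T): yes — every world is S-related to itself.
So F validates K, K4, K45, KD45, S5. The strongest is S5.

S5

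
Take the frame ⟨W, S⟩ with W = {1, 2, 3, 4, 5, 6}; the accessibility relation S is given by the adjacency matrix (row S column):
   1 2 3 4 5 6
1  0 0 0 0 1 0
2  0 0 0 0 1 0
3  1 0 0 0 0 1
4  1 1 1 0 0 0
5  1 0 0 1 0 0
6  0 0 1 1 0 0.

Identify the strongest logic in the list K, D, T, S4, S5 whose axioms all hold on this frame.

D

Serial (axiom D): yes — every world has a successor (e.g. 1 S 5).
Reflexive (axiom T): no — 1 is not related to itself.
Transitive (axiom 4): no — 1 S 5 and 5 S 4, but not 1 S 4.
Euclidean (axiom 5): no — 3 S 1 and 3 S 6, but not 1 S 6.
So F validates K, D; T would additionally require S to be reflexive. The strongest is D.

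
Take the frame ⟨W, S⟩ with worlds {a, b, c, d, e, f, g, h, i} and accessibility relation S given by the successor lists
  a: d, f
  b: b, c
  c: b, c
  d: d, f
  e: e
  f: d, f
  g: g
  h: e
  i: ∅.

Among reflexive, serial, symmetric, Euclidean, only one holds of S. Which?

Euclidean

Reflexive: no — a is not related to itself.
Serial: no — i has no S-successor.
Symmetric: no — a S d but not d S a.
Euclidean: yes — any two successors of a common world are S-related.
Only Euclidean holds.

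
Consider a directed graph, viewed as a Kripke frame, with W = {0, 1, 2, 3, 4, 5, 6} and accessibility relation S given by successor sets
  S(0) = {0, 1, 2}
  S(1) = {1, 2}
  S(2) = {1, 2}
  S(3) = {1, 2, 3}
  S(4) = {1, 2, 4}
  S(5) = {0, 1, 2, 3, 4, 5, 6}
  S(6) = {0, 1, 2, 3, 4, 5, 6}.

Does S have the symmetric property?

No

Symmetric: no — 0 S 1 but not 1 S 0.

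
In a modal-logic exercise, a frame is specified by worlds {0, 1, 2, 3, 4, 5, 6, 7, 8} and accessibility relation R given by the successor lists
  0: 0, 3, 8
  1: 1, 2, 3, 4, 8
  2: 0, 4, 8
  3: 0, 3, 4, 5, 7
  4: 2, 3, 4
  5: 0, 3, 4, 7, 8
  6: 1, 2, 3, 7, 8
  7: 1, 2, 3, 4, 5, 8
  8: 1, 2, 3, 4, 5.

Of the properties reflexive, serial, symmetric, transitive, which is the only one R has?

serial

Reflexive: no — 2 is not related to itself.
Serial: yes — every world has a successor (e.g. 0 R 0).
Symmetric: no — 0 R 8 but not 8 R 0.
Transitive: no — 0 R 3 and 3 R 4, but not 0 R 4.
Only serial holds.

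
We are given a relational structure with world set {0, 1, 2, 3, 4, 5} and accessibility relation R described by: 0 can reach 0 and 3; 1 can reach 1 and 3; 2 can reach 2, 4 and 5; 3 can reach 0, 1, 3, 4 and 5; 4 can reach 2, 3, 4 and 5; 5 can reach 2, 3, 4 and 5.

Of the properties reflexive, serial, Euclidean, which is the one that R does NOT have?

Reflexive: yes — every world is R-related to itself.
Serial: yes — every world has a successor (e.g. 0 R 0).
Euclidean: no — 3 R 0 and 3 R 1, but not 0 R 1.
Only Euclidean fails.

Euclidean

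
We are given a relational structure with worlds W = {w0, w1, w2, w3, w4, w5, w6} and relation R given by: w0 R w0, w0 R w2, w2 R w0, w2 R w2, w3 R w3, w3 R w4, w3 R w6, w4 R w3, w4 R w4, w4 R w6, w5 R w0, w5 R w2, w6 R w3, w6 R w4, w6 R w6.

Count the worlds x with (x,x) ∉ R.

Enumerating: w1, w5.

2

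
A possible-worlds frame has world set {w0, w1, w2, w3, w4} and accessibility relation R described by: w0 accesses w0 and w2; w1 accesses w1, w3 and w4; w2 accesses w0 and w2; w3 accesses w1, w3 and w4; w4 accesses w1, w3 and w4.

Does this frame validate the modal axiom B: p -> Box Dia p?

Yes

By correspondence theory, B is valid on a frame iff R is symmetric.
Symmetric: yes — every pair in R has its reverse in R.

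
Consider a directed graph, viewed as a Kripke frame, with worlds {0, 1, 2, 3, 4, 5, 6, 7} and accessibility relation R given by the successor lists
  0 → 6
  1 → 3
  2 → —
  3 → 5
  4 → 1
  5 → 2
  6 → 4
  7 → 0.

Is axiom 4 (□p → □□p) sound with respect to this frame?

No

By correspondence theory, 4 is valid on a frame iff R is transitive.
Transitive: no — 0 R 6 and 6 R 4, but not 0 R 4.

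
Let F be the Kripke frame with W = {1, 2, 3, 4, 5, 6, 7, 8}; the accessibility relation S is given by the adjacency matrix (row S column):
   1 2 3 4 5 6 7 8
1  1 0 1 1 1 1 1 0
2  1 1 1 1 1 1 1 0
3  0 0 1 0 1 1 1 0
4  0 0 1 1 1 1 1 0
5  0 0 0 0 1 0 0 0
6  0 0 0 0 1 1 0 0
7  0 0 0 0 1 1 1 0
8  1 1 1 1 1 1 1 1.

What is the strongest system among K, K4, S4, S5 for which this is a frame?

S4

Transitive (axiom 4): yes — every two-step S-path is closed by a direct edge.
Reflexive (axiom T): yes — every world is S-related to itself.
Euclidean (axiom 5): no — 1 S 3 and 1 S 4, but not 3 S 4.
So F validates K, K4, S4; S5 would additionally require S to be Euclidean. The strongest is S4.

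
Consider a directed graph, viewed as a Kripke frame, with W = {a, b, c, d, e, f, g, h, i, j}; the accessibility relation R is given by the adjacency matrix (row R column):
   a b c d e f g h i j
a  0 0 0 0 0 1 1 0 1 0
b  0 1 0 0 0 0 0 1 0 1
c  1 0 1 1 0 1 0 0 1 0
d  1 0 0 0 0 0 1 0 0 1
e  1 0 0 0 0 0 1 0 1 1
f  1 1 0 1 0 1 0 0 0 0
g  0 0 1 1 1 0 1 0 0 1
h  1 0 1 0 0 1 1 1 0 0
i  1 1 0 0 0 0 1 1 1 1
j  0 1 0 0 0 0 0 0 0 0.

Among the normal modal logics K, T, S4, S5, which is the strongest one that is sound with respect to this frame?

K

Reflexive (axiom T): no — a is not related to itself.
Transitive (axiom 4): no — a R f and f R b, but not a R b.
Euclidean (axiom 5): no — a R f and a R g, but not f R g.
So F validates K; T would additionally require R to be reflexive. The strongest is K.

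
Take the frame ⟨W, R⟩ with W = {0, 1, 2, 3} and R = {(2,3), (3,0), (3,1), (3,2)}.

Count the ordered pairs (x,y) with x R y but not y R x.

Enumerating: (3,0), (3,1).

2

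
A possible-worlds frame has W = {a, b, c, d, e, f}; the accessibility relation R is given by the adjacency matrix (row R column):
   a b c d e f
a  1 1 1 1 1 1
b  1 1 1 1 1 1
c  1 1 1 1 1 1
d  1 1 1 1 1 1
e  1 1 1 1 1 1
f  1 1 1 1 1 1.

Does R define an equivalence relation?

Reflexive: yes — every world is R-related to itself.
Symmetric: yes — every pair in R has its reverse in R.
Transitive: yes — every two-step R-path is closed by a direct edge.
So R is an equivalence relation.

Yes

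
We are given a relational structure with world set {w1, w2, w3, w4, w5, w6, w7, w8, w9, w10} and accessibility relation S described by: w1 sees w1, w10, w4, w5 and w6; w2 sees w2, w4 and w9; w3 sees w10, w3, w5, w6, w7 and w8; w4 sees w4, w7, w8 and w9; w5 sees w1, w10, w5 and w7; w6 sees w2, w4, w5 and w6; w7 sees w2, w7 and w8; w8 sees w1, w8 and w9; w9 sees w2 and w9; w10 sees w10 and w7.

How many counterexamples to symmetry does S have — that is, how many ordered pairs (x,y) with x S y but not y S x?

Enumerating: (w1,w10), (w1,w4), (w1,w6), (w10,w7), (w2,w4), (w3,w10), (w3,w5), (w3,w6), (w3,w7), (w3,w8), (w4,w7), (w4,w8), … and 10 more.
Total: 22.

22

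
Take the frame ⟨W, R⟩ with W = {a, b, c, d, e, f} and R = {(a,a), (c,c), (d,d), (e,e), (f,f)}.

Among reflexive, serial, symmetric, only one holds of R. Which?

symmetric

Reflexive: no — b is not related to itself.
Serial: no — b has no R-successor.
Symmetric: yes — every pair in R has its reverse in R.
Only symmetric holds.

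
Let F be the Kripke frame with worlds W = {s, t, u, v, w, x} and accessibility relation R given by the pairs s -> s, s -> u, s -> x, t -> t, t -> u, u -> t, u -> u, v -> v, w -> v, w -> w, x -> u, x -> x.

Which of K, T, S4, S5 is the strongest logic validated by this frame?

Reflexive (axiom T): yes — every world is R-related to itself.
Transitive (axiom 4): no — s R u and u R t, but not s R t.
Euclidean (axiom 5): no — s R u and s R x, but not u R x.
So F validates K, T; S4 would additionally require R to be transitive. The strongest is T.

T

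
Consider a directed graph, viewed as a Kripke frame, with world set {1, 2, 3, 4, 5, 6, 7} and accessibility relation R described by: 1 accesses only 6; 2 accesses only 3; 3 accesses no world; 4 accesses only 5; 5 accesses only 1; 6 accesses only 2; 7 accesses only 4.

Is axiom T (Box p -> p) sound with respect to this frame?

No

By correspondence theory, T is valid on a frame iff R is reflexive.
Reflexive: no — 1 is not related to itself.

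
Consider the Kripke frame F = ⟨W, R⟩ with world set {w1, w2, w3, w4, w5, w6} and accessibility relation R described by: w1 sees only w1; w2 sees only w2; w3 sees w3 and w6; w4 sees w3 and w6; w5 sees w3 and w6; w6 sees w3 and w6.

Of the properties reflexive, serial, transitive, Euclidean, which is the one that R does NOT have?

reflexive

Reflexive: no — w4 is not related to itself.
Serial: yes — every world has a successor (e.g. w1 R w1).
Transitive: yes — every two-step R-path is closed by a direct edge.
Euclidean: yes — any two successors of a common world are R-related.
Only reflexive fails.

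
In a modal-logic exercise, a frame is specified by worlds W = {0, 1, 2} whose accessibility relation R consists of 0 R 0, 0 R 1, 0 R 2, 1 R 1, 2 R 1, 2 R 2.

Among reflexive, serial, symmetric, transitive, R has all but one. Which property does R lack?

symmetric

Reflexive: yes — every world is R-related to itself.
Serial: yes — every world has a successor (e.g. 0 R 0).
Symmetric: no — 0 R 1 but not 1 R 0.
Transitive: yes — every two-step R-path is closed by a direct edge.
Only symmetric fails.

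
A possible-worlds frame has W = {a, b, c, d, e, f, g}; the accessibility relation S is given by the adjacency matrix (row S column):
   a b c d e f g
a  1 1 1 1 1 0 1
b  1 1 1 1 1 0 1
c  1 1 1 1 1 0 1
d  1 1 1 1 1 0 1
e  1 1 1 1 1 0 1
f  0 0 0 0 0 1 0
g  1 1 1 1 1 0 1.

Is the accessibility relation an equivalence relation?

Yes

Reflexive: yes — every world is S-related to itself.
Symmetric: yes — every pair in S has its reverse in S.
Transitive: yes — every two-step S-path is closed by a direct edge.
So S is an equivalence relation.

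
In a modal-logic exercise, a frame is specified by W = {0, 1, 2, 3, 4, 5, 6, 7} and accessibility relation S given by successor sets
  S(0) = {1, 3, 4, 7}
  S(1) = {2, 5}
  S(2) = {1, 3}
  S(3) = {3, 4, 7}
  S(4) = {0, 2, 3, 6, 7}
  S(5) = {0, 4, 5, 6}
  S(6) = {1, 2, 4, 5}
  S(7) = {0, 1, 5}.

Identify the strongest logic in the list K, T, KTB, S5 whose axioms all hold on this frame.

K

Reflexive (axiom T): no — 0 is not related to itself.
Symmetric (axiom B): no — 0 S 1 but not 1 S 0.
Euclidean (axiom 5): no — 0 S 1 and 0 S 3, but not 1 S 3.
So F validates K; T would additionally require S to be reflexive. The strongest is K.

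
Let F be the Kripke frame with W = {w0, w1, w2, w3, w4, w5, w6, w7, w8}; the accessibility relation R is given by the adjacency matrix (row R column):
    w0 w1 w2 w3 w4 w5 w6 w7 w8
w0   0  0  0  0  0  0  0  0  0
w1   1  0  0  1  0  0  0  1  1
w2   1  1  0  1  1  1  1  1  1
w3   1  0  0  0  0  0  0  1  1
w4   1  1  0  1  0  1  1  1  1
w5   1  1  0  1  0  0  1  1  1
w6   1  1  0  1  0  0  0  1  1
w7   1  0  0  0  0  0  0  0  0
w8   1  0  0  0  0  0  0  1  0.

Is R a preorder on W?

No

Reflexive: no — w0 is not related to itself.
Transitive: yes — every two-step R-path is closed by a direct edge.
So R is not a preorder.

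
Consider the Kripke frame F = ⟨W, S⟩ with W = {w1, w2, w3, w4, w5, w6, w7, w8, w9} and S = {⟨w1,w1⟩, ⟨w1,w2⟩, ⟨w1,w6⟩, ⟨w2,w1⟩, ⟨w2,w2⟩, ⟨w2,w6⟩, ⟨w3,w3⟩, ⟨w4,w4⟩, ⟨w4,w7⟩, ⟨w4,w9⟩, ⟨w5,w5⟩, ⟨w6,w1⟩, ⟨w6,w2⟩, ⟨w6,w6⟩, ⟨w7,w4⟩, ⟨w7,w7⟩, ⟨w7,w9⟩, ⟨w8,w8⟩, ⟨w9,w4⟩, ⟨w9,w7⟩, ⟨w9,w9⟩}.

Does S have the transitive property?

Transitive: yes — every two-step S-path is closed by a direct edge.

Yes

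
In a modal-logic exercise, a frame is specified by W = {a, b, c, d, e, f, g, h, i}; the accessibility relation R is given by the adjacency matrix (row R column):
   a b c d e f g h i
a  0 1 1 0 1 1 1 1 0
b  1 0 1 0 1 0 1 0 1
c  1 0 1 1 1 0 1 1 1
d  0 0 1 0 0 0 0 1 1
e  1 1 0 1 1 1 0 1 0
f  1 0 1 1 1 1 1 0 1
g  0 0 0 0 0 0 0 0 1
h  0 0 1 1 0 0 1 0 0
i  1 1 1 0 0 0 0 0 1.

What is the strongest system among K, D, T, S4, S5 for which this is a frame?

Serial (axiom D): yes — every world has a successor (e.g. a R b).
Reflexive (axiom T): no — a is not related to itself.
Transitive (axiom 4): no — a R b and b R i, but not a R i.
Euclidean (axiom 5): no — a R b and a R f, but not b R f.
So F validates K, D; T would additionally require R to be reflexive. The strongest is D.

D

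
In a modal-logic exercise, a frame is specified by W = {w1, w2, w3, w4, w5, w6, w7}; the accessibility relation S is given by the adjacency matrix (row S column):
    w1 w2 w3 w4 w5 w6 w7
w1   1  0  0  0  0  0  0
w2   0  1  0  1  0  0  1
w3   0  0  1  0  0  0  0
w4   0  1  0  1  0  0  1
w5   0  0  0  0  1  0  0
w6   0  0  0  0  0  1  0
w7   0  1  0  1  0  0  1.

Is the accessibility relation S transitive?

Yes

Transitive: yes — every two-step S-path is closed by a direct edge.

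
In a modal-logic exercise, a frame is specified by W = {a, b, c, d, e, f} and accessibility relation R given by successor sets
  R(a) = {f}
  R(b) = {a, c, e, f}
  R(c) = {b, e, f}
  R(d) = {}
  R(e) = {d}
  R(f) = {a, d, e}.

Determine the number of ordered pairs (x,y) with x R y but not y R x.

Enumerating: (b,a), (b,e), (b,f), (c,e), (c,f), (e,d), (f,d), (f,e).

8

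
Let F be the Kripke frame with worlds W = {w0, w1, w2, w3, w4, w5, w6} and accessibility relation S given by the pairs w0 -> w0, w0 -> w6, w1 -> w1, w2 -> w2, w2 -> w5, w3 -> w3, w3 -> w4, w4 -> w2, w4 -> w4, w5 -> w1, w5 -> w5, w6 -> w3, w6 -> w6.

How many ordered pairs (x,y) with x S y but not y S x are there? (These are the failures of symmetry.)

Enumerating: (w0,w6), (w2,w5), (w3,w4), (w4,w2), (w5,w1), (w6,w3).

6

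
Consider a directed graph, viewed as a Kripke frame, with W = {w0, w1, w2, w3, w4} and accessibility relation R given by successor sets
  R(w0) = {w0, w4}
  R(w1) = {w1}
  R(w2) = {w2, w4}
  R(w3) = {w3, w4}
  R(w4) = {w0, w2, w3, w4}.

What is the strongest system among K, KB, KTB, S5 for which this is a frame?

KTB

Symmetric (axiom B): yes — every pair in R has its reverse in R.
Reflexive (axiom T): yes — every world is R-related to itself.
Euclidean (axiom 5): no — w4 R w0 and w4 R w2, but not w0 R w2.
So F validates K, KB, KTB; S5 would additionally require R to be Euclidean. The strongest is KTB.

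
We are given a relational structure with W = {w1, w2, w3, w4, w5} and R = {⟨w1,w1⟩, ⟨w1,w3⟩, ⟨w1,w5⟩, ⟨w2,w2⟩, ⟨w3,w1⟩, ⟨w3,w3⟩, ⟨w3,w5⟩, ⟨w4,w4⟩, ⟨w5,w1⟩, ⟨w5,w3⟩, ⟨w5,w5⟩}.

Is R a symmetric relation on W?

Symmetric: yes — every pair in R has its reverse in R.

Yes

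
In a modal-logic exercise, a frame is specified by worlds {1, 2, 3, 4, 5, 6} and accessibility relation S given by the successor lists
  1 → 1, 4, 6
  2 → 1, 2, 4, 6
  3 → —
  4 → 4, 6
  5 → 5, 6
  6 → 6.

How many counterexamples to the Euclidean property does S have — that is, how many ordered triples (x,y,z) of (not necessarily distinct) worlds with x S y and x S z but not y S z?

Enumerating: (1,4,1), (1,6,1), (1,6,4), (2,1,2), (2,4,1), (2,4,2), (2,6,1), (2,6,2), (2,6,4), (4,6,4), (5,6,5).

11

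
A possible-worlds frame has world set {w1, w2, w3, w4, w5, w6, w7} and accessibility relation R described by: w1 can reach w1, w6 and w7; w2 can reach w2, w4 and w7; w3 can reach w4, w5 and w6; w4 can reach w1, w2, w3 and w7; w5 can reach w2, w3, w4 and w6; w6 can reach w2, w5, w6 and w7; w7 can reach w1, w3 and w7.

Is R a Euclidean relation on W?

No

Euclidean: no — w1 R w7 and w1 R w6, but not w7 R w6.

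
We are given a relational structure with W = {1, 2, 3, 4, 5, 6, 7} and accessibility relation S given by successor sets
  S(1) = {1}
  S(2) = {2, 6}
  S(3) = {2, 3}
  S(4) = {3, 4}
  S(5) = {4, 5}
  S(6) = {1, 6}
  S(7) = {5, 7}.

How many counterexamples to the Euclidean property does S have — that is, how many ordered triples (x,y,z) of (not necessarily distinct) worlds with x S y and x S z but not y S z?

Enumerating: (2,6,2), (3,2,3), (4,3,4), (5,4,5), (6,1,6), (7,5,7).

6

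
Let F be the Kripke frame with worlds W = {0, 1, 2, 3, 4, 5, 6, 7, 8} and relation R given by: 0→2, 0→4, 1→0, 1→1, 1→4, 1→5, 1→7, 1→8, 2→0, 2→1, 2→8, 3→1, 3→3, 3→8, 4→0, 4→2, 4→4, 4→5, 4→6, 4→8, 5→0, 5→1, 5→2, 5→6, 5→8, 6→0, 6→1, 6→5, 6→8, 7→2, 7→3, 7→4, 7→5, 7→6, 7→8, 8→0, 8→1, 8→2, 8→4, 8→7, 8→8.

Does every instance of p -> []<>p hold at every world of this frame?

No

By correspondence theory, B is valid on a frame iff R is symmetric.
Symmetric: no — 1 R 0 but not 0 R 1.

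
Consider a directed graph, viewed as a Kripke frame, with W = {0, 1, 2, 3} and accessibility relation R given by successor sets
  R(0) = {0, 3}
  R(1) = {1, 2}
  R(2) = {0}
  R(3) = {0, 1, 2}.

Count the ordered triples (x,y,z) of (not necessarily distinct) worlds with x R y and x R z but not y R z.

8

Enumerating: (0,3,3), (1,2,1), (1,2,2), (3,0,1), (3,0,2), (3,1,0), (3,2,1), (3,2,2).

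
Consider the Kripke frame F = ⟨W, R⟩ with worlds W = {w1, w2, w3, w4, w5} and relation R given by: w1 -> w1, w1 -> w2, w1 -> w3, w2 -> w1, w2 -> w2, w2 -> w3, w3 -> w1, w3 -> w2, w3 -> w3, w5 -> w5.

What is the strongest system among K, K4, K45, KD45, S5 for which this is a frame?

Transitive (axiom 4): yes — every two-step R-path is closed by a direct edge.
Euclidean (axiom 5): yes — any two successors of a common world are R-related.
Serial (axiom D): no — w4 has no R-successor.
Reflexive (axiom T): no — w4 is not related to itself.
So F validates K, K4, K45; KD45 would additionally require R to be serial. The strongest is K45.

K45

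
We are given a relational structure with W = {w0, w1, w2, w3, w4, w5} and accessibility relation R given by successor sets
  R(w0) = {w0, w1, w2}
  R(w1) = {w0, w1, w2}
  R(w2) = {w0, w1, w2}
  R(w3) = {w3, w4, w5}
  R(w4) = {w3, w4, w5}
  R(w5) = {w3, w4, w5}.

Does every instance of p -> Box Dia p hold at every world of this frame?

Axiom B corresponds to the accessibility relation being symmetric.
Symmetric: yes — every pair in R has its reverse in R.

Yes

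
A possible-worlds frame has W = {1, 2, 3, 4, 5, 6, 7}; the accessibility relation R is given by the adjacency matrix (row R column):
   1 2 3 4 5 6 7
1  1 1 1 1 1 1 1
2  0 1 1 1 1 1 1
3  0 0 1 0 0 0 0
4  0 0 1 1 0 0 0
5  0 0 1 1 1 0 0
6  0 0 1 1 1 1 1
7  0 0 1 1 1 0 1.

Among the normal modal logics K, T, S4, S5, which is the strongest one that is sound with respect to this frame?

Reflexive (axiom T): yes — every world is R-related to itself.
Transitive (axiom 4): yes — every two-step R-path is closed by a direct edge.
Euclidean (axiom 5): no — 1 R 3 and 1 R 2, but not 3 R 2.
So F validates K, T, S4; S5 would additionally require R to be Euclidean. The strongest is S4.

S4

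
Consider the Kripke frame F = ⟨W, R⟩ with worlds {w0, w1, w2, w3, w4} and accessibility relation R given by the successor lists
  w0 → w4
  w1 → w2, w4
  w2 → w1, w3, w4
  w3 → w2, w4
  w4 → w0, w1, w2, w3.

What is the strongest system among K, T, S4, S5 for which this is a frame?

K

Reflexive (axiom T): no — w0 is not related to itself.
Transitive (axiom 4): no — w0 R w4 and w4 R w1, but not w0 R w1.
Euclidean (axiom 5): no — w2 R w1 and w2 R w3, but not w1 R w3.
So F validates K; T would additionally require R to be reflexive. The strongest is K.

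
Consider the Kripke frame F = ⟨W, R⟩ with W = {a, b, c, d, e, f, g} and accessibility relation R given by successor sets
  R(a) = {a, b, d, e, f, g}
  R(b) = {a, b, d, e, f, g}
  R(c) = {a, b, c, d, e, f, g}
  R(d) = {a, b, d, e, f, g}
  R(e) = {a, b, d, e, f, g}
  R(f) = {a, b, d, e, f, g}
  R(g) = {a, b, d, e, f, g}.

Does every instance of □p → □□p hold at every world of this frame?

Yes

Axiom 4 corresponds to the accessibility relation being transitive.
Transitive: yes — every two-step R-path is closed by a direct edge.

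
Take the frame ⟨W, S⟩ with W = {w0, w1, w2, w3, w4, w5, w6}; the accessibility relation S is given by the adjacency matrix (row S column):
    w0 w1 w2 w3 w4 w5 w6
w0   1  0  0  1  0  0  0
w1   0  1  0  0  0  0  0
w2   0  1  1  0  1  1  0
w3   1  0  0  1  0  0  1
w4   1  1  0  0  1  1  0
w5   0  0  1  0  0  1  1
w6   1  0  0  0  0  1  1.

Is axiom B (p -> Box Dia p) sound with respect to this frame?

The schema B characterises exactly the symmetric frames.
Symmetric: no — w2 S w1 but not w1 S w2.

No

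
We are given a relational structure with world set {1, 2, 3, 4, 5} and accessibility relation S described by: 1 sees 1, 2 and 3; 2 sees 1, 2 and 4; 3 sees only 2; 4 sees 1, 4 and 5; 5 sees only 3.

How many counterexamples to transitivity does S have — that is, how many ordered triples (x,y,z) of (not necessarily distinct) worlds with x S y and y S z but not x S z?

9

Enumerating: (1,2,4), (2,1,3), (2,4,5), (3,2,1), (3,2,4), (4,1,2), (4,1,3), (4,5,3), (5,3,2).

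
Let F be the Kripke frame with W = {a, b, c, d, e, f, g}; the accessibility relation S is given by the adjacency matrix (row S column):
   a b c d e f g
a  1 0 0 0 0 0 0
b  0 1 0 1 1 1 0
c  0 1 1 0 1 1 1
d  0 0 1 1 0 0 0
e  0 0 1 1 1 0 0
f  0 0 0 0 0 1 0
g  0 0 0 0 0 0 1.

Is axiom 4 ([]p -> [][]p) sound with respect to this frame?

No

The schema 4 characterises exactly the transitive frames.
Transitive: no — b S d and d S c, but not b S c.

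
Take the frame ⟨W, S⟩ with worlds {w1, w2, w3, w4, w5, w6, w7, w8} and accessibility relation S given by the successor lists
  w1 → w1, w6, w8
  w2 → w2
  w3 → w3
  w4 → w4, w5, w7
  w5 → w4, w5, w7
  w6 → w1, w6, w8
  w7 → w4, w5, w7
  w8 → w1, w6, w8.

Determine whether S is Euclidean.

Yes

Euclidean: yes — any two successors of a common world are S-related.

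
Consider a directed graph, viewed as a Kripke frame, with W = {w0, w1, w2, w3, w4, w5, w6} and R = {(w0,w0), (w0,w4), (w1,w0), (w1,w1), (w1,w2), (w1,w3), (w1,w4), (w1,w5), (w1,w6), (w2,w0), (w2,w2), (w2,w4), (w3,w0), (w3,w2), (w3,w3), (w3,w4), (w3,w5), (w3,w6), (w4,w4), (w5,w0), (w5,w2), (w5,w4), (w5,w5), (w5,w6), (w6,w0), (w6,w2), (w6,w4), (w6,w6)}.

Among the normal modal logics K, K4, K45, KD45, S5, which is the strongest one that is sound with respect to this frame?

K4

Transitive (axiom 4): yes — every two-step R-path is closed by a direct edge.
Euclidean (axiom 5): no — w1 R w0 and w1 R w2, but not w0 R w2.
Serial (axiom D): yes — every world has a successor (e.g. w0 R w0).
Reflexive (axiom T): yes — every world is R-related to itself.
So F validates K, K4; K45 would additionally require R to be Euclidean. The strongest is K4.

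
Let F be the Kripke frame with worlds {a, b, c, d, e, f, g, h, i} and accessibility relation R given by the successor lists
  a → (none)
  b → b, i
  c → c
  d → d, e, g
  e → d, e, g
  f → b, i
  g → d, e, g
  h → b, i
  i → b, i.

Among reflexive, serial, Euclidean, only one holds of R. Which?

Euclidean

Reflexive: no — a is not related to itself.
Serial: no — a has no R-successor.
Euclidean: yes — any two successors of a common world are R-related.
Only Euclidean holds.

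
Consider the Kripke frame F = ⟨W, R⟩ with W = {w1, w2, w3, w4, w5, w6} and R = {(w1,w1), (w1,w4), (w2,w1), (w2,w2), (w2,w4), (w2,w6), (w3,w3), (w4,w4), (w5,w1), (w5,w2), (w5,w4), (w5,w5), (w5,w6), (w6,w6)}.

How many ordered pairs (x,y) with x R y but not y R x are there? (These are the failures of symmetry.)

Enumerating: (w1,w4), (w2,w1), (w2,w4), (w2,w6), (w5,w1), (w5,w2), (w5,w4), (w5,w6).

8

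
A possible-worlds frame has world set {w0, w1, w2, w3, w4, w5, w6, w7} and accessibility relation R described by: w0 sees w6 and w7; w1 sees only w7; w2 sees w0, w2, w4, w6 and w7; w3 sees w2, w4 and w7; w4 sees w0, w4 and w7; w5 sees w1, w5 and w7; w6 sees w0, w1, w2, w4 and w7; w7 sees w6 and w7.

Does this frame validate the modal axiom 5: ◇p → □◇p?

No

Axiom 5 corresponds to the accessibility relation being Euclidean.
Euclidean: no — w2 R w0 and w2 R w4, but not w0 R w4.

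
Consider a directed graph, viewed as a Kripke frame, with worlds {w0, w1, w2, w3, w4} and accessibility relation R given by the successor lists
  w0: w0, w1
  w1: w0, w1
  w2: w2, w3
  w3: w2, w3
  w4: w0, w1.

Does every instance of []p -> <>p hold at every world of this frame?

Yes

Axiom D corresponds to the accessibility relation being serial.
Serial: yes — every world has a successor (e.g. w0 R w0).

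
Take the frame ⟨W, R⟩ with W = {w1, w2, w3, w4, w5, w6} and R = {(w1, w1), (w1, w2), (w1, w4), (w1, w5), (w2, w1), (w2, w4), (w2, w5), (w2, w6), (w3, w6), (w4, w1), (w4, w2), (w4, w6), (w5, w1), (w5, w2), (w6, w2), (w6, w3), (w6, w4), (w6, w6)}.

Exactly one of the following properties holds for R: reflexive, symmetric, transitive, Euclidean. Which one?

Reflexive: no — w2 is not related to itself.
Symmetric: yes — every pair in R has its reverse in R.
Transitive: no — w1 R w2 and w2 R w6, but not w1 R w6.
Euclidean: no — w1 R w4 and w1 R w5, but not w4 R w5.
Only symmetric holds.

symmetric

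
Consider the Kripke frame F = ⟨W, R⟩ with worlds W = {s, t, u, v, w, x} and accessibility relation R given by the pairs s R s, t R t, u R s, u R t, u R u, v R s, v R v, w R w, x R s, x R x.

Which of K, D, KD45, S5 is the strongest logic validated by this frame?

D

Serial (axiom D): yes — every world has a successor (e.g. s R s).
Euclidean (axiom 5): no — u R s and u R t, but not s R t.
Transitive (axiom 4): yes — every two-step R-path is closed by a direct edge.
Reflexive (axiom T): yes — every world is R-related to itself.
So F validates K, D; KD45 would additionally require R to be Euclidean. The strongest is D.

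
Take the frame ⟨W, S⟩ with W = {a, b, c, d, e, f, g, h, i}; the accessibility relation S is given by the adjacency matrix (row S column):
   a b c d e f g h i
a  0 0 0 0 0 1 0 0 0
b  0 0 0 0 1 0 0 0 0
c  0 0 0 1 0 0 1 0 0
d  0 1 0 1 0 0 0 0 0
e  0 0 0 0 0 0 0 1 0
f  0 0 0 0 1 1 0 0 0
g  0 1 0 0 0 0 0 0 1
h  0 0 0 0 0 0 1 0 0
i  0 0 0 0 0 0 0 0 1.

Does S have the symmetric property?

Symmetric: no — a S f but not f S a.

No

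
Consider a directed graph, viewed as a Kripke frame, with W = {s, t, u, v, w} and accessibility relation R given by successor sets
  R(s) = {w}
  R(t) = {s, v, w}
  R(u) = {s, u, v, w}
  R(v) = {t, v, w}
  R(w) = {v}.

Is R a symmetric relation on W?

Symmetric: no — s R w but not w R s.

No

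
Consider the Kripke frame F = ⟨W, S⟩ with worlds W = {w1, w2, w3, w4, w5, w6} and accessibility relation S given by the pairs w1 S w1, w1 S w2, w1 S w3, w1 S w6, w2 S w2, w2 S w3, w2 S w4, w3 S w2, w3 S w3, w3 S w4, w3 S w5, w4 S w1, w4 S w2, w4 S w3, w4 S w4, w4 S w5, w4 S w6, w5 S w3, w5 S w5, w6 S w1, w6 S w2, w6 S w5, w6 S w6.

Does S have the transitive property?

No

Transitive: no — w1 S w2 and w2 S w4, but not w1 S w4.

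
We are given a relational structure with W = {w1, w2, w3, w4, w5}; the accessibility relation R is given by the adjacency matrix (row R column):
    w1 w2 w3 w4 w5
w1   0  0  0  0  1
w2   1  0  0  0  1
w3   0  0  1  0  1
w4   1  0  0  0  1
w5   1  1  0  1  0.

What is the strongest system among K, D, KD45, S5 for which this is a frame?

Serial (axiom D): yes — every world has a successor (e.g. w1 R w5).
Euclidean (axiom 5): no — w5 R w1 and w5 R w2, but not w1 R w2.
Transitive (axiom 4): no — w1 R w5 and w5 R w2, but not w1 R w2.
Reflexive (axiom T): no — w1 is not related to itself.
So F validates K, D; KD45 would additionally require R to be Euclidean and transitive. The strongest is D.

D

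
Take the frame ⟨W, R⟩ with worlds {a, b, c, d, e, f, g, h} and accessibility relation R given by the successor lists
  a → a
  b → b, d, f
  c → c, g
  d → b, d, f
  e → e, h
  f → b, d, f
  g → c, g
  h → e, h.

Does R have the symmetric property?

Yes

Symmetric: yes — every pair in R has its reverse in R.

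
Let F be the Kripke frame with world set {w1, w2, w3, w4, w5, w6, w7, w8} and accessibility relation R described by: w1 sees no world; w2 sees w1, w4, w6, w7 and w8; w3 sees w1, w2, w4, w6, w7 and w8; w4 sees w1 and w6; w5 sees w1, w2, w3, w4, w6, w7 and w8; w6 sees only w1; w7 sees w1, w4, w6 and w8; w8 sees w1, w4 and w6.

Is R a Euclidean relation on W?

Euclidean: no — w2 R w1 and w2 R w4, but not w1 R w4.

No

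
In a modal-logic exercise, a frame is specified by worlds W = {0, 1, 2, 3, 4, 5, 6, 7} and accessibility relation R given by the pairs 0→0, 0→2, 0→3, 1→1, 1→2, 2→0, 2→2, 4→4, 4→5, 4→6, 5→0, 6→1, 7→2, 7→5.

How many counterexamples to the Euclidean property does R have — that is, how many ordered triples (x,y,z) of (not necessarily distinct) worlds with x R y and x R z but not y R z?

Enumerating: (0,2,3), (0,3,0), (0,3,2), (0,3,3), (1,2,1), (4,5,4), (4,5,5), (4,5,6), (4,6,4), (4,6,5), (4,6,6), (7,2,5), (7,5,2), (7,5,5).

14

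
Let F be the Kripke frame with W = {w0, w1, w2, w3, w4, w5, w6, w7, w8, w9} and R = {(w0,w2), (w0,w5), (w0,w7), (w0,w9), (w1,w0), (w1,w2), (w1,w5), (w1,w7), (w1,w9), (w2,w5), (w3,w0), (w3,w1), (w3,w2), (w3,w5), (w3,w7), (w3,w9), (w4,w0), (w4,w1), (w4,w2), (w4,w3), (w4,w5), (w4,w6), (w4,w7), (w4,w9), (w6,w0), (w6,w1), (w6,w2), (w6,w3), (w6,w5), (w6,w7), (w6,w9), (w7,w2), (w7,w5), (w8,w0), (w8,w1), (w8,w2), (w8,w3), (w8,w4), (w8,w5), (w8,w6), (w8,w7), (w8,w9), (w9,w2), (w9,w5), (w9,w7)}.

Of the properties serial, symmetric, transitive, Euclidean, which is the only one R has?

Serial: no — w5 has no R-successor.
Symmetric: no — w0 R w2 but not w2 R w0.
Transitive: yes — every two-step R-path is closed by a direct edge.
Euclidean: no — w0 R w2 and w0 R w7, but not w2 R w7.
Only transitive holds.

transitive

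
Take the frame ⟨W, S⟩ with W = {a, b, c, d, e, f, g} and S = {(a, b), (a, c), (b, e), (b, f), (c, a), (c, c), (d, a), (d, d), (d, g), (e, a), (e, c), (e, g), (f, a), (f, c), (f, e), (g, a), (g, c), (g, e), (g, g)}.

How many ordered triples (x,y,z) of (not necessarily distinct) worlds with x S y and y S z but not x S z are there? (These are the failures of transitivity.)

18

Enumerating: (a,b,e), (a,b,f), (a,c,a), (b,e,a), (b,e,c), (b,e,g), (b,f,a), (b,f,c), (c,a,b), (d,a,b), (d,a,c), (d,g,c), (d,g,e), (e,a,b), (e,g,e), (f,a,b), (f,e,g), (g,a,b).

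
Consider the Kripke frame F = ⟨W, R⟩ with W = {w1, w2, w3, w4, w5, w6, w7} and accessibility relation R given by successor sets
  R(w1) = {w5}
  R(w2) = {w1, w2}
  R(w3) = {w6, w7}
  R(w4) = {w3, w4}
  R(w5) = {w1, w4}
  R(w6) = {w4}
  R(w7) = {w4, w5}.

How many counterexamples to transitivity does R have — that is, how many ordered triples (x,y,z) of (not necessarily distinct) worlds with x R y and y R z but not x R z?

Enumerating: (w1,w5,w1), (w1,w5,w4), (w2,w1,w5), (w3,w6,w4), (w3,w7,w4), (w3,w7,w5), (w4,w3,w6), (w4,w3,w7), (w5,w1,w5), (w5,w4,w3), (w6,w4,w3), (w7,w4,w3), (w7,w5,w1).

13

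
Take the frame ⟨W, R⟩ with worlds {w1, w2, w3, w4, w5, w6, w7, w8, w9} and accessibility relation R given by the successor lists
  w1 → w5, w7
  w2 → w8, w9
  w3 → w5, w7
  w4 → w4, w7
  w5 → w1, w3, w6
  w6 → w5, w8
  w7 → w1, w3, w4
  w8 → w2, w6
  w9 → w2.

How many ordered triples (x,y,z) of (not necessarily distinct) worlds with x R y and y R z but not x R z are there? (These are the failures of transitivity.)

Enumerating: (w1,w5,w1), (w1,w5,w3), (w1,w5,w6), (w1,w7,w1), (w1,w7,w3), (w1,w7,w4), (w2,w8,w2), (w2,w8,w6), (w2,w9,w2), (w3,w5,w1), (w3,w5,w3), (w3,w5,w6), … and 27 more.
Total: 39.

39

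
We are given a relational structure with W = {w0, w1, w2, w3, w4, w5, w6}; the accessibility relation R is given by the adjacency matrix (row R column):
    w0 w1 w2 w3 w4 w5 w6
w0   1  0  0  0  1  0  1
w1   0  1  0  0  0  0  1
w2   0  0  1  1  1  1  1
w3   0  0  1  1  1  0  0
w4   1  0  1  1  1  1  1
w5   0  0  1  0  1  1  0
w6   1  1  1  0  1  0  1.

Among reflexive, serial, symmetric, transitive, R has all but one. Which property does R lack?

Reflexive: yes — every world is R-related to itself.
Serial: yes — every world has a successor (e.g. w0 R w0).
Symmetric: yes — every pair in R has its reverse in R.
Transitive: no — w0 R w4 and w4 R w2, but not w0 R w2.
Only transitive fails.

transitive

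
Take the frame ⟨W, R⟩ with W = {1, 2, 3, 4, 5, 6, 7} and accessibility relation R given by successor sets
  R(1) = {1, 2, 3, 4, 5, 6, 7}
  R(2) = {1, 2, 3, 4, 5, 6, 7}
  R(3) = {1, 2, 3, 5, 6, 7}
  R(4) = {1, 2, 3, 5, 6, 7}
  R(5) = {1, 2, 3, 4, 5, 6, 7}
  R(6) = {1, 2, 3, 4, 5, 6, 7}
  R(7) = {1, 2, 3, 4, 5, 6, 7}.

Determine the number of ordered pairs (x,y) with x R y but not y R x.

1

Enumerating: (4,3).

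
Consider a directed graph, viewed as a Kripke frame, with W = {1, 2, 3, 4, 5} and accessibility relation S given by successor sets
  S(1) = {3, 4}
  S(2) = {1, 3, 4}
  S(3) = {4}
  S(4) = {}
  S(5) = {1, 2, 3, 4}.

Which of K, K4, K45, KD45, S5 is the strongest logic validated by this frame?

K4

Transitive (axiom 4): yes — every two-step S-path is closed by a direct edge.
Euclidean (axiom 5): no — 1 S 4 and 1 S 3, but not 4 S 3.
Serial (axiom D): no — 4 has no S-successor.
Reflexive (axiom T): no — 1 is not related to itself.
So F validates K, K4; K45 would additionally require S to be Euclidean. The strongest is K4.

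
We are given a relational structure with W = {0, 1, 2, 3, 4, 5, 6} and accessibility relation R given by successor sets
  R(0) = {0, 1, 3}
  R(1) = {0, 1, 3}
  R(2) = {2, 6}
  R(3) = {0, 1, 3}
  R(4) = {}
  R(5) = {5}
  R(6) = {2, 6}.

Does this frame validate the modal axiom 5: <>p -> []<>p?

Yes

The schema 5 characterises exactly the Euclidean frames.
Euclidean: yes — any two successors of a common world are R-related.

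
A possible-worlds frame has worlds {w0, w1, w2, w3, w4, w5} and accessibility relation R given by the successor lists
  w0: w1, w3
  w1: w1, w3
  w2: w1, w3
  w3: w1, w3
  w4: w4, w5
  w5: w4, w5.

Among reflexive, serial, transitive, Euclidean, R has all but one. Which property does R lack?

Reflexive: no — w0 is not related to itself.
Serial: yes — every world has a successor (e.g. w0 R w1).
Transitive: yes — every two-step R-path is closed by a direct edge.
Euclidean: yes — any two successors of a common world are R-related.
Only reflexive fails.

reflexive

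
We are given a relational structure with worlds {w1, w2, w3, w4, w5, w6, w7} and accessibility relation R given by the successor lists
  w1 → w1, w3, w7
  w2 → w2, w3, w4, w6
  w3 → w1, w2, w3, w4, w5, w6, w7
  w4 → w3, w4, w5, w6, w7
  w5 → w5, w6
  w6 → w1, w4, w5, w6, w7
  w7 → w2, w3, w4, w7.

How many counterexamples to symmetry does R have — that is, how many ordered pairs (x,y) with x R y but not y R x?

9

Enumerating: (w1,w7), (w2,w4), (w2,w6), (w3,w5), (w3,w6), (w4,w5), (w6,w1), (w6,w7), (w7,w2).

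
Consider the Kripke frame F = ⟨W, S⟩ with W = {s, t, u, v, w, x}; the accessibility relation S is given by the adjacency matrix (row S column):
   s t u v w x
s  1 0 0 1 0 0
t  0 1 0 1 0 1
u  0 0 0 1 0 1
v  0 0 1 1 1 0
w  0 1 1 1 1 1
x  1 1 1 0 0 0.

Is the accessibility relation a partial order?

No

Reflexive: no — u is not related to itself.
Transitive: no — s S v and v S u, but not s S u.
Antisymmetric: no — t S x and x S t with t ≠ x.
So S is not a partial order.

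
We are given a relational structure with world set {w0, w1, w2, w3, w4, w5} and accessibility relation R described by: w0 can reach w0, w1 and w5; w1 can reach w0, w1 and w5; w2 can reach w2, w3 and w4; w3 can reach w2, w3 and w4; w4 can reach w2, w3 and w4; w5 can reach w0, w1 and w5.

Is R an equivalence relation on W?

Reflexive: yes — every world is R-related to itself.
Symmetric: yes — every pair in R has its reverse in R.
Transitive: yes — every two-step R-path is closed by a direct edge.
So R is an equivalence relation.

Yes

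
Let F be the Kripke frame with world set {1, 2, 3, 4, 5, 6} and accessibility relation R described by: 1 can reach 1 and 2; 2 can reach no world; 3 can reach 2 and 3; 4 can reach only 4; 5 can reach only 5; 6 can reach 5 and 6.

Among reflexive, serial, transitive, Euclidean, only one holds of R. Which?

transitive

Reflexive: no — 2 is not related to itself.
Serial: no — 2 has no R-successor.
Transitive: yes — every two-step R-path is closed by a direct edge.
Euclidean: no — 1 R 2 and 1 R 1, but not 2 R 1.
Only transitive holds.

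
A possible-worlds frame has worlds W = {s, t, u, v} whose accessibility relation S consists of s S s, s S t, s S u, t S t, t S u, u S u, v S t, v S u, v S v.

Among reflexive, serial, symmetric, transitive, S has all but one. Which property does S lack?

symmetric

Reflexive: yes — every world is S-related to itself.
Serial: yes — every world has a successor (e.g. s S s).
Symmetric: no — s S t but not t S s.
Transitive: yes — every two-step S-path is closed by a direct edge.
Only symmetric fails.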